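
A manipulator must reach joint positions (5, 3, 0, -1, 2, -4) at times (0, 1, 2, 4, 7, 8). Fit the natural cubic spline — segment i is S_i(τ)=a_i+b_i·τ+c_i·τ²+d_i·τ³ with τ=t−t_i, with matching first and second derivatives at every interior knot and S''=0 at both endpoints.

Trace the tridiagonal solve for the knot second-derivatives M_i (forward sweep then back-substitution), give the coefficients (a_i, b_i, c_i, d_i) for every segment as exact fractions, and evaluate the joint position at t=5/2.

Δ: Δ0=-2, Δ1=-3, Δ2=-1/2, Δ3=1, Δ4=-6
row 1: diag=4, rhs=-6; c'=1/4, d'=-3/2
row 2: denom=6−1·1/4=23/4; d'=(15−1·-3/2)/(23/4)=66/23
row 3: denom=10−2·8/23=214/23; d'=(9−2·66/23)/(214/23)=75/214
row 4: denom=8−3·69/214=1505/214; d'=(-42−3·75/214)/(1505/214)=-9213/1505
back: M4=-9213/1505
back: M3=75/214−69/214·-9213/1505=3498/1505
back: M2=66/23−8/23·3498/1505=3102/1505
back: M1=-3/2−1/4·3102/1505=-3033/1505
M: M0=0, M1=-3033/1505, M2=3102/1505, M3=3498/1505, M4=-9213/1505, M5=0
seg 0: a=5, c=M0/2=0, d=(M1−M0)/(6·1)=-1011/3010, b=Δ0−h0·(2M0+M1)/6=-5009/3010
seg 1: a=3, c=M1/2=-3033/3010, d=(M2−M1)/(6·1)=409/602, b=Δ1−h1·(2M1+M2)/6=-4021/1505
seg 2: a=0, c=M2/2=1551/1505, d=(M3−M2)/(6·2)=33/1505, b=Δ2−h2·(2M2+M3)/6=-1139/430
seg 3: a=-1, c=M3/2=1749/1505, d=(M4−M3)/(6·3)=-4237/9030, b=Δ3−h3·(2M3+M4)/6=5227/3010
seg 4: a=2, c=M4/2=-9213/3010, d=(M5−M4)/(6·1)=3071/3010, b=Δ4−h4·(2M4+M5)/6=-5959/1505
t_q=5/2 → seg 2, τ=1/2; S=0+-1139/430·τ+1551/1505·τ²+33/1505·τ³=-12811/12040

  seg 0: a=5 b=-5009/3010 c=0 d=-1011/3010
  seg 1: a=3 b=-4021/1505 c=-3033/3010 d=409/602
  seg 2: a=0 b=-1139/430 c=1551/1505 d=33/1505
  seg 3: a=-1 b=5227/3010 c=1749/1505 d=-4237/9030
  seg 4: a=2 b=-5959/1505 c=-9213/3010 d=3071/3010
S(5/2) = -12811/12040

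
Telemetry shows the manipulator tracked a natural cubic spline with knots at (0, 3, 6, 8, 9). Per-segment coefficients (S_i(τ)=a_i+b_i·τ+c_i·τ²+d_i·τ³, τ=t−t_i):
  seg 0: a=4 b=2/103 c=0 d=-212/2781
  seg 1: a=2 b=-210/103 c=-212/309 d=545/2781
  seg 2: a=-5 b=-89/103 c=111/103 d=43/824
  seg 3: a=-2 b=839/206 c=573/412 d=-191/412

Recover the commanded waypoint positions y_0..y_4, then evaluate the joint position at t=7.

y_0=4 y_1=2 y_2=-5 y_3=-2 y_4=3
S(7) = -3901/824

y_0 = S_0(0) = a_0 = 4
y_1 = S_1(0) = a_1 = 2
y_2 = S_2(0) = a_2 = -5
y_3 = S_3(0) = a_3 = -2
y_4 = S_3(1) = 3
t_q=7 is in segment 2 (τ=1); S_2(τ)=-3901/824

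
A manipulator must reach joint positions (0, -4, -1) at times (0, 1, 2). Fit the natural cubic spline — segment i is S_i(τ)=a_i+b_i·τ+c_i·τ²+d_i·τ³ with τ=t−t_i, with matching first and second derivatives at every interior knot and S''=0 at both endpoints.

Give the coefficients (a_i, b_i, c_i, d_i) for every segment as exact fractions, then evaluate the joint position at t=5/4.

Δ: Δ0=-4, Δ1=3
row 1: diag=4, rhs=42; c'=1/4, d'=21/2
back: M1=21/2
M: M0=0, M1=21/2, M2=0
seg 0: a=0, c=M0/2=0, d=(M1−M0)/(6·1)=7/4, b=Δ0−h0·(2M0+M1)/6=-23/4
seg 1: a=-4, c=M1/2=21/4, d=(M2−M1)/(6·1)=-7/4, b=Δ1−h1·(2M1+M2)/6=-1/2
t_q=5/4 → seg 1, τ=1/4; S=-4+-1/2·τ+21/4·τ²+-7/4·τ³=-979/256

  seg 0: a=0 b=-23/4 c=0 d=7/4
  seg 1: a=-4 b=-1/2 c=21/4 d=-7/4
S(5/4) = -979/256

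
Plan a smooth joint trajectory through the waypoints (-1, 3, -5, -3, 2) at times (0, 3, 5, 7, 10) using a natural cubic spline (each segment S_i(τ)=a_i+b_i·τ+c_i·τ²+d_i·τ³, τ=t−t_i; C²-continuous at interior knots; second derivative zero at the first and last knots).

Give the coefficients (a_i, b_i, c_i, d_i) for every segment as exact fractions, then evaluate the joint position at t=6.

  seg 0: a=-1 b=617/180 c=0 d=-377/1620
  seg 1: a=3 b=-257/90 c=-377/180 d=137/180
  seg 2: a=-5 b=-21/10 c=89/36 d=-83/180
  seg 3: a=-3 b=203/90 c=-53/180 d=53/1620
S(6) = -229/45

Δ: Δ0=4/3, Δ1=-4, Δ2=1, Δ3=5/3
row 1: diag=10, rhs=-32; c'=1/5, d'=-16/5
row 2: denom=8−2·1/5=38/5; d'=(30−2·-16/5)/(38/5)=91/19
row 3: denom=10−2·5/19=180/19; d'=(4−2·91/19)/(180/19)=-53/90
back: M3=-53/90
back: M2=91/19−5/19·-53/90=89/18
back: M1=-16/5−1/5·89/18=-377/90
M: M0=0, M1=-377/90, M2=89/18, M3=-53/90, M4=0
seg 0: a=-1, c=M0/2=0, d=(M1−M0)/(6·3)=-377/1620, b=Δ0−h0·(2M0+M1)/6=617/180
seg 1: a=3, c=M1/2=-377/180, d=(M2−M1)/(6·2)=137/180, b=Δ1−h1·(2M1+M2)/6=-257/90
seg 2: a=-5, c=M2/2=89/36, d=(M3−M2)/(6·2)=-83/180, b=Δ2−h2·(2M2+M3)/6=-21/10
seg 3: a=-3, c=M3/2=-53/180, d=(M4−M3)/(6·3)=53/1620, b=Δ3−h3·(2M3+M4)/6=203/90
t_q=6 → seg 2, τ=1; S=-5+-21/10·τ+89/36·τ²+-83/180·τ³=-229/45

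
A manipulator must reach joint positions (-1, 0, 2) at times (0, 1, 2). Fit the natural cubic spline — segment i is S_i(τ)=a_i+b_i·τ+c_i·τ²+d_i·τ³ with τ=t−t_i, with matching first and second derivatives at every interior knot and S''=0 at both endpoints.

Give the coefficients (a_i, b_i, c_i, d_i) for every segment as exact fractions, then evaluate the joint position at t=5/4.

  seg 0: a=-1 b=3/4 c=0 d=1/4
  seg 1: a=0 b=3/2 c=3/4 d=-1/4
S(5/4) = 107/256

Δ: Δ0=1, Δ1=2
row 1: diag=4, rhs=6; c'=1/4, d'=3/2
back: M1=3/2
M: M0=0, M1=3/2, M2=0
seg 0: a=-1, c=M0/2=0, d=(M1−M0)/(6·1)=1/4, b=Δ0−h0·(2M0+M1)/6=3/4
seg 1: a=0, c=M1/2=3/4, d=(M2−M1)/(6·1)=-1/4, b=Δ1−h1·(2M1+M2)/6=3/2
t_q=5/4 → seg 1, τ=1/4; S=0+3/2·τ+3/4·τ²+-1/4·τ³=107/256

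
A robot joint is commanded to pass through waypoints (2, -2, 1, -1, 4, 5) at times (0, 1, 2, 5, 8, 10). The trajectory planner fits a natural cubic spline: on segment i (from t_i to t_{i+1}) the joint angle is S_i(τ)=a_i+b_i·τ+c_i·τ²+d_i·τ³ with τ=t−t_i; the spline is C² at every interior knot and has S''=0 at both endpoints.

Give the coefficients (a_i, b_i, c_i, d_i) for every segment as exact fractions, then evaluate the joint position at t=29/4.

Δ: Δ0=-4, Δ1=3, Δ2=-2/3, Δ3=5/3, Δ4=1/2
row 1: diag=4, rhs=42; c'=1/4, d'=21/2
row 2: denom=8−1·1/4=31/4; d'=(-22−1·21/2)/(31/4)=-130/31
row 3: denom=12−3·12/31=336/31; d'=(14−3·-130/31)/(336/31)=103/42
row 4: denom=10−3·31/112=1027/112; d'=(-7−3·103/42)/(1027/112)=-1608/1027
back: M4=-1608/1027
back: M3=103/42−31/112·-1608/1027=8891/3081
back: M2=-130/31−12/31·8891/3081=-5454/1027
back: M1=21/2−1/4·-5454/1027=12147/1027
M: M0=0, M1=12147/1027, M2=-5454/1027, M3=8891/3081, M4=-1608/1027, M5=0
seg 0: a=2, c=M0/2=0, d=(M1−M0)/(6·1)=4049/2054, b=Δ0−h0·(2M0+M1)/6=-12265/2054
seg 1: a=-2, c=M1/2=12147/2054, d=(M2−M1)/(6·1)=-5867/2054, b=Δ1−h1·(2M1+M2)/6=-59/1027
seg 2: a=1, c=M2/2=-2727/1027, d=(M3−M2)/(6·3)=25253/55458, b=Δ2−h2·(2M2+M3)/6=6575/2054
seg 3: a=-1, c=M3/2=8891/6162, d=(M4−M3)/(6·3)=-1055/4266, b=Δ3−h3·(2M3+M4)/6=-448/1027
seg 4: a=4, c=M4/2=-804/1027, d=(M5−M4)/(6·2)=134/1027, b=Δ4−h4·(2M4+M5)/6=3171/2054
t_q=29/4 → seg 3, τ=9/4; S=-1+-448/1027·τ+8891/6162·τ²+-1055/4266·τ³=329443/131456

  seg 0: a=2 b=-12265/2054 c=0 d=4049/2054
  seg 1: a=-2 b=-59/1027 c=12147/2054 d=-5867/2054
  seg 2: a=1 b=6575/2054 c=-2727/1027 d=25253/55458
  seg 3: a=-1 b=-448/1027 c=8891/6162 d=-1055/4266
  seg 4: a=4 b=3171/2054 c=-804/1027 d=134/1027
S(29/4) = 329443/131456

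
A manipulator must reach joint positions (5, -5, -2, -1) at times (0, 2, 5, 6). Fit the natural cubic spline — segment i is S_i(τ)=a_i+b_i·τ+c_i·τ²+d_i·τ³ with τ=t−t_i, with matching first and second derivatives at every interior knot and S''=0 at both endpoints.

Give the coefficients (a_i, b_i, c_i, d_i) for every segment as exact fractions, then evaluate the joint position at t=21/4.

Δ: Δ0=-5, Δ1=1, Δ2=1
row 1: diag=10, rhs=36; c'=3/10, d'=18/5
row 2: denom=8−3·3/10=71/10; d'=(0−3·18/5)/(71/10)=-108/71
back: M2=-108/71
back: M1=18/5−3/10·-108/71=288/71
M: M0=0, M1=288/71, M2=-108/71, M3=0
seg 0: a=5, c=M0/2=0, d=(M1−M0)/(6·2)=24/71, b=Δ0−h0·(2M0+M1)/6=-451/71
seg 1: a=-5, c=M1/2=144/71, d=(M2−M1)/(6·3)=-22/71, b=Δ1−h1·(2M1+M2)/6=-163/71
seg 2: a=-2, c=M2/2=-54/71, d=(M3−M2)/(6·1)=18/71, b=Δ2−h2·(2M2+M3)/6=107/71
t_q=21/4 → seg 2, τ=1/4; S=-2+107/71·τ+-54/71·τ²+18/71·τ³=-3787/2272

  seg 0: a=5 b=-451/71 c=0 d=24/71
  seg 1: a=-5 b=-163/71 c=144/71 d=-22/71
  seg 2: a=-2 b=107/71 c=-54/71 d=18/71
S(21/4) = -3787/2272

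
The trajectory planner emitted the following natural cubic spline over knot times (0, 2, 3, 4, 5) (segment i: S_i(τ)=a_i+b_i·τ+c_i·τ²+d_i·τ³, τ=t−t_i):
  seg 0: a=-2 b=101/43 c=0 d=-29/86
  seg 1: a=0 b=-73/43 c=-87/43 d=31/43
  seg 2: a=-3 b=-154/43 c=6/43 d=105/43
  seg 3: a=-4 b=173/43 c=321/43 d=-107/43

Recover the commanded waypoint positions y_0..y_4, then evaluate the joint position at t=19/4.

y_0=-2 y_1=0 y_2=-3 y_3=-4 y_4=5
S(19/4) = 5963/2752

y_0 = S_0(0) = a_0 = -2
y_1 = S_1(0) = a_1 = 0
y_2 = S_2(0) = a_2 = -3
y_3 = S_3(0) = a_3 = -4
y_4 = S_3(1) = 5
t_q=19/4 is in segment 3 (τ=3/4); S_3(τ)=5963/2752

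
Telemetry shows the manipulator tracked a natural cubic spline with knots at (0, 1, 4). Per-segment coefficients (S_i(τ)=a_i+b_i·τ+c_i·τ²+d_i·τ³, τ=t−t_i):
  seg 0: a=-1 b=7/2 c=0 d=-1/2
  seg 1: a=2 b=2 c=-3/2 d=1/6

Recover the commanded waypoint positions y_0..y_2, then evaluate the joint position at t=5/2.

y_0=-1 y_1=2 y_2=-1
S(5/2) = 35/16

y_0 = S_0(0) = a_0 = -1
y_1 = S_1(0) = a_1 = 2
y_2 = S_1(3) = -1
t_q=5/2 is in segment 1 (τ=3/2); S_1(τ)=35/16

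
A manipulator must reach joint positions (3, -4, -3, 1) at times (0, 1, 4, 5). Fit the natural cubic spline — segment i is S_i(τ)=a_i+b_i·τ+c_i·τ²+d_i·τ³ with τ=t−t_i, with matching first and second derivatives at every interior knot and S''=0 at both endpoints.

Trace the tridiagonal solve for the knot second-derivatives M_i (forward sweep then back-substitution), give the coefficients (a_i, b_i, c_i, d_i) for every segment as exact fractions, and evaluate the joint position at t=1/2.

  seg 0: a=3 b=-118/15 c=0 d=13/15
  seg 1: a=-4 b=-79/15 c=13/5 d=-11/45
  seg 2: a=-3 b=56/15 c=2/5 d=-2/15
S(1/2) = -33/40

Δ: Δ0=-7, Δ1=1/3, Δ2=4
row 1: diag=8, rhs=44; c'=3/8, d'=11/2
row 2: denom=8−3·3/8=55/8; d'=(22−3·11/2)/(55/8)=4/5
back: M2=4/5
back: M1=11/2−3/8·4/5=26/5
M: M0=0, M1=26/5, M2=4/5, M3=0
seg 0: a=3, c=M0/2=0, d=(M1−M0)/(6·1)=13/15, b=Δ0−h0·(2M0+M1)/6=-118/15
seg 1: a=-4, c=M1/2=13/5, d=(M2−M1)/(6·3)=-11/45, b=Δ1−h1·(2M1+M2)/6=-79/15
seg 2: a=-3, c=M2/2=2/5, d=(M3−M2)/(6·1)=-2/15, b=Δ2−h2·(2M2+M3)/6=56/15
t_q=1/2 → seg 0, τ=1/2; S=3+-118/15·τ+0·τ²+13/15·τ³=-33/40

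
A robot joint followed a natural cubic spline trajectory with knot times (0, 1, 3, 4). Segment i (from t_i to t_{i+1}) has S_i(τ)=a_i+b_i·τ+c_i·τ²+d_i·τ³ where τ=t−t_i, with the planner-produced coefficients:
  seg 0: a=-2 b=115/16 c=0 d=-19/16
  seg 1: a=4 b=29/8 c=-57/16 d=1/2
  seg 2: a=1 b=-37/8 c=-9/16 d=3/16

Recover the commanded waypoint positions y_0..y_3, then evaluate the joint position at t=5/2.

y_0=-2 y_1=4 y_2=1 y_3=-4
S(5/2) = 199/64

y_0 = S_0(0) = a_0 = -2
y_1 = S_1(0) = a_1 = 4
y_2 = S_2(0) = a_2 = 1
y_3 = S_2(1) = -4
t_q=5/2 is in segment 1 (τ=3/2); S_1(τ)=199/64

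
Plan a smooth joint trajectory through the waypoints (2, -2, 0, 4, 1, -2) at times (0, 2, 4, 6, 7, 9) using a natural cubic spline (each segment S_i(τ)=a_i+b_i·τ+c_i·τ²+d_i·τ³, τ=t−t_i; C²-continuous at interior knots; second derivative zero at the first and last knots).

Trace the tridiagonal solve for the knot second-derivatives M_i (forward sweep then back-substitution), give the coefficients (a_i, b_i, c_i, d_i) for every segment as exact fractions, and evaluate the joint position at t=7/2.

Δ: Δ0=-2, Δ1=1, Δ2=2, Δ3=-3, Δ4=-3/2
row 1: diag=8, rhs=18; c'=1/4, d'=9/4
row 2: denom=8−2·1/4=15/2; d'=(6−2·9/4)/(15/2)=1/5
row 3: denom=6−2·4/15=82/15; d'=(-30−2·1/5)/(82/15)=-228/41
row 4: denom=6−1·15/82=477/82; d'=(9−1·-228/41)/(477/82)=398/159
back: M4=398/159
back: M3=-228/41−15/82·398/159=-319/53
back: M2=1/5−4/15·-319/53=287/159
back: M1=9/4−1/4·287/159=286/159
M: M0=0, M1=286/159, M2=287/159, M3=-319/53, M4=398/159, M5=0
seg 0: a=2, c=M0/2=0, d=(M1−M0)/(6·2)=143/954, b=Δ0−h0·(2M0+M1)/6=-1240/477
seg 1: a=-2, c=M1/2=143/159, d=(M2−M1)/(6·2)=1/1908, b=Δ1−h1·(2M1+M2)/6=-382/477
seg 2: a=0, c=M2/2=287/318, d=(M3−M2)/(6·2)=-311/477, b=Δ2−h2·(2M2+M3)/6=1337/477
seg 3: a=4, c=M3/2=-319/106, d=(M4−M3)/(6·1)=1355/954, b=Δ3−h3·(2M3+M4)/6=-673/477
seg 4: a=1, c=M4/2=199/159, d=(M5−M4)/(6·2)=-199/954, b=Δ4−h4·(2M4+M5)/6=-3023/954
t_q=7/2 → seg 1, τ=3/2; S=-2+-382/477·τ+143/159·τ²+1/1908·τ³=-5983/5088

  seg 0: a=2 b=-1240/477 c=0 d=143/954
  seg 1: a=-2 b=-382/477 c=143/159 d=1/1908
  seg 2: a=0 b=1337/477 c=287/318 d=-311/477
  seg 3: a=4 b=-673/477 c=-319/106 d=1355/954
  seg 4: a=1 b=-3023/954 c=199/159 d=-199/954
S(7/2) = -5983/5088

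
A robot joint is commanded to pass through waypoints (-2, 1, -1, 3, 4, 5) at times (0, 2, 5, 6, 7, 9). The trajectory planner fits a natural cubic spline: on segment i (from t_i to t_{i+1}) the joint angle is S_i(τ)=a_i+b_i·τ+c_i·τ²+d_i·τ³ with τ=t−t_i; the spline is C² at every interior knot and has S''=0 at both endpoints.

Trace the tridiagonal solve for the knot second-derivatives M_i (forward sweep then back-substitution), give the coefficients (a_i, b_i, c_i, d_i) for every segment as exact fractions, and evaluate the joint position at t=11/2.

  seg 0: a=-2 b=23279/9438 c=0 d=-4561/18876
  seg 1: a=1 b=-4087/9438 c=-4561/3146 d=166/363
  seg 2: a=-1 b=30347/9438 c=8387/3146 d=-8878/4719
  seg 3: a=3 b=2491/858 c=-9369/3146 d=5072/4719
  seg 4: a=4 b=1619/9438 c=775/3146 d=-775/18876
S(11/2) = 13075/12584

Δ: Δ0=3/2, Δ1=-2/3, Δ2=4, Δ3=1, Δ4=1/2
row 1: diag=10, rhs=-13; c'=3/10, d'=-13/10
row 2: denom=8−3·3/10=71/10; d'=(28−3·-13/10)/(71/10)=319/71
row 3: denom=4−1·10/71=274/71; d'=(-18−1·319/71)/(274/71)=-1597/274
row 4: denom=6−1·71/274=1573/274; d'=(-3−1·-1597/274)/(1573/274)=775/1573
back: M4=775/1573
back: M3=-1597/274−71/274·775/1573=-9369/1573
back: M2=319/71−10/71·-9369/1573=8387/1573
back: M1=-13/10−3/10·8387/1573=-4561/1573
M: M0=0, M1=-4561/1573, M2=8387/1573, M3=-9369/1573, M4=775/1573, M5=0
seg 0: a=-2, c=M0/2=0, d=(M1−M0)/(6·2)=-4561/18876, b=Δ0−h0·(2M0+M1)/6=23279/9438
seg 1: a=1, c=M1/2=-4561/3146, d=(M2−M1)/(6·3)=166/363, b=Δ1−h1·(2M1+M2)/6=-4087/9438
seg 2: a=-1, c=M2/2=8387/3146, d=(M3−M2)/(6·1)=-8878/4719, b=Δ2−h2·(2M2+M3)/6=30347/9438
seg 3: a=3, c=M3/2=-9369/3146, d=(M4−M3)/(6·1)=5072/4719, b=Δ3−h3·(2M3+M4)/6=2491/858
seg 4: a=4, c=M4/2=775/3146, d=(M5−M4)/(6·2)=-775/18876, b=Δ4−h4·(2M4+M5)/6=1619/9438
t_q=11/2 → seg 2, τ=1/2; S=-1+30347/9438·τ+8387/3146·τ²+-8878/4719·τ³=13075/12584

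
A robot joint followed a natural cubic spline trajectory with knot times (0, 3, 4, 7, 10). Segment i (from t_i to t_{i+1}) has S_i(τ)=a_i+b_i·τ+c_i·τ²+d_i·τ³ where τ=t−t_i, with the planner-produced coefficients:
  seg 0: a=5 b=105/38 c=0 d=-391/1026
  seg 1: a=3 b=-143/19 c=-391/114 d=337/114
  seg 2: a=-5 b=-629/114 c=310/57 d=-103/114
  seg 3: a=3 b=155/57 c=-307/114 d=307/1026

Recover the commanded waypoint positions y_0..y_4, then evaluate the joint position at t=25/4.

y_0=5 y_1=3 y_2=-5 y_3=3 y_4=-5
S(25/4) = -421/2432

y_0 = S_0(0) = a_0 = 5
y_1 = S_1(0) = a_1 = 3
y_2 = S_2(0) = a_2 = -5
y_3 = S_3(0) = a_3 = 3
y_4 = S_3(3) = -5
t_q=25/4 is in segment 2 (τ=9/4); S_2(τ)=-421/2432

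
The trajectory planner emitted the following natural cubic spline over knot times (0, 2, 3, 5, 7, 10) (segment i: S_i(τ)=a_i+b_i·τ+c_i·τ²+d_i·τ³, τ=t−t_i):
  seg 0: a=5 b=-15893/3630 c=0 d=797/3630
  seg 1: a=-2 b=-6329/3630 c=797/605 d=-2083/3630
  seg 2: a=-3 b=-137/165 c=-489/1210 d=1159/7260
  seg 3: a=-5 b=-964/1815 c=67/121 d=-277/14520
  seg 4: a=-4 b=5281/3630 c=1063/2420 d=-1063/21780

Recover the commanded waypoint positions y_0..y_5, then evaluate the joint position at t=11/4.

y_0 = S_0(0) = a_0 = 5
y_1 = S_1(0) = a_1 = -2
y_2 = S_2(0) = a_2 = -3
y_3 = S_3(0) = a_3 = -5
y_4 = S_4(0) = a_4 = -4
y_5 = S_4(3) = 3
t_q=11/4 is in segment 1 (τ=3/4); S_1(τ)=-217507/77440

y_0=5 y_1=-2 y_2=-3 y_3=-5 y_4=-4 y_5=3
S(11/4) = -217507/77440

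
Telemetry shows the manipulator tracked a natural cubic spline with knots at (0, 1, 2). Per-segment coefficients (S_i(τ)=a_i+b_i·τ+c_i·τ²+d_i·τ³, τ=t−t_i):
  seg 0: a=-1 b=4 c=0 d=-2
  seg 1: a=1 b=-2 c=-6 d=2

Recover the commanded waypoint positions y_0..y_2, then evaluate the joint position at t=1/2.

y_0 = S_0(0) = a_0 = -1
y_1 = S_1(0) = a_1 = 1
y_2 = S_1(1) = -5
t_q=1/2 is in segment 0 (τ=1/2); S_0(τ)=3/4

y_0=-1 y_1=1 y_2=-5
S(1/2) = 3/4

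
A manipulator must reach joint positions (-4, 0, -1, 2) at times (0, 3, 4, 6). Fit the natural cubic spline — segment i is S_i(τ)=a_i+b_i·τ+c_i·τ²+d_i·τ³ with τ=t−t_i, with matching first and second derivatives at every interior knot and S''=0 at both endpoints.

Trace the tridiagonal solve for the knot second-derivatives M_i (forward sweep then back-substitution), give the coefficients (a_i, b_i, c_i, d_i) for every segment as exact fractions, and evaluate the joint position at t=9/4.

  seg 0: a=-4 b=673/282 c=0 d=-11/94
  seg 1: a=0 b=-109/141 c=-99/94 d=233/282
  seg 2: a=-1 b=-113/282 c=67/47 d=-67/282
S(9/4) = 221/6016

Δ: Δ0=4/3, Δ1=-1, Δ2=3/2
row 1: diag=8, rhs=-14; c'=1/8, d'=-7/4
row 2: denom=6−1·1/8=47/8; d'=(15−1·-7/4)/(47/8)=134/47
back: M2=134/47
back: M1=-7/4−1/8·134/47=-99/47
M: M0=0, M1=-99/47, M2=134/47, M3=0
seg 0: a=-4, c=M0/2=0, d=(M1−M0)/(6·3)=-11/94, b=Δ0−h0·(2M0+M1)/6=673/282
seg 1: a=0, c=M1/2=-99/94, d=(M2−M1)/(6·1)=233/282, b=Δ1−h1·(2M1+M2)/6=-109/141
seg 2: a=-1, c=M2/2=67/47, d=(M3−M2)/(6·2)=-67/282, b=Δ2−h2·(2M2+M3)/6=-113/282
t_q=9/4 → seg 0, τ=9/4; S=-4+673/282·τ+0·τ²+-11/94·τ³=221/6016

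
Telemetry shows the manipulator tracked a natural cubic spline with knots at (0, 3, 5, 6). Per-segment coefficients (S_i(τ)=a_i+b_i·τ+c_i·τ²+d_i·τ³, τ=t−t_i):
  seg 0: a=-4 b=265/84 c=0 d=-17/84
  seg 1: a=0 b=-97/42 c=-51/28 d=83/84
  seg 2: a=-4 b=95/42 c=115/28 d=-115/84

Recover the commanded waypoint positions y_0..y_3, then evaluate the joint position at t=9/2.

y_0 = S_0(0) = a_0 = -4
y_1 = S_1(0) = a_1 = 0
y_2 = S_2(0) = a_2 = -4
y_3 = S_2(1) = 1
t_q=9/2 is in segment 1 (τ=3/2); S_1(τ)=-947/224

y_0=-4 y_1=0 y_2=-4 y_3=1
S(9/2) = -947/224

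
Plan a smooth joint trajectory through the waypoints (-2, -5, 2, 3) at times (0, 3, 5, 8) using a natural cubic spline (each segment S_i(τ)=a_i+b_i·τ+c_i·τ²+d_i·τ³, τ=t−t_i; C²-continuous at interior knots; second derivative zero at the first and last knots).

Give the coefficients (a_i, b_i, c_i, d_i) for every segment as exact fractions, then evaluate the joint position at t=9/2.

  seg 0: a=-2 b=-125/48 c=0 d=77/432
  seg 1: a=-5 b=53/24 c=77/48 d=-23/48
  seg 2: a=2 b=23/8 c=-61/48 d=61/432
S(9/2) = 39/128

Δ: Δ0=-1, Δ1=7/2, Δ2=1/3
row 1: diag=10, rhs=27; c'=1/5, d'=27/10
row 2: denom=10−2·1/5=48/5; d'=(-19−2·27/10)/(48/5)=-61/24
back: M2=-61/24
back: M1=27/10−1/5·-61/24=77/24
M: M0=0, M1=77/24, M2=-61/24, M3=0
seg 0: a=-2, c=M0/2=0, d=(M1−M0)/(6·3)=77/432, b=Δ0−h0·(2M0+M1)/6=-125/48
seg 1: a=-5, c=M1/2=77/48, d=(M2−M1)/(6·2)=-23/48, b=Δ1−h1·(2M1+M2)/6=53/24
seg 2: a=2, c=M2/2=-61/48, d=(M3−M2)/(6·3)=61/432, b=Δ2−h2·(2M2+M3)/6=23/8
t_q=9/2 → seg 1, τ=3/2; S=-5+53/24·τ+77/48·τ²+-23/48·τ³=39/128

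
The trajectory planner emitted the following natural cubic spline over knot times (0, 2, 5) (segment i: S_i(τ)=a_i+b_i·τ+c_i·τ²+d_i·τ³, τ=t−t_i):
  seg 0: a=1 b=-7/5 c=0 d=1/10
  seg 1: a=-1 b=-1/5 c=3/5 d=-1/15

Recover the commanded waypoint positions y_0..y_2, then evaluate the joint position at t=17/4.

y_0=1 y_1=-1 y_2=2
S(17/4) = 53/64

y_0 = S_0(0) = a_0 = 1
y_1 = S_1(0) = a_1 = -1
y_2 = S_1(3) = 2
t_q=17/4 is in segment 1 (τ=9/4); S_1(τ)=53/64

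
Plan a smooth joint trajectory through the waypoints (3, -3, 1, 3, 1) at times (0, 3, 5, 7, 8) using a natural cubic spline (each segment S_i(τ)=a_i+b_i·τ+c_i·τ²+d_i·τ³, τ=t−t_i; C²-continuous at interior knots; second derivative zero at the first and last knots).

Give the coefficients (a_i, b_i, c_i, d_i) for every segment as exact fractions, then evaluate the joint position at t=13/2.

  seg 0: a=3 b=-85/26 c=0 d=11/78
  seg 1: a=-3 b=7/13 c=33/26 d=-7/26
  seg 2: a=1 b=31/13 c=-9/26 d=-9/52
  seg 3: a=3 b=-14/13 c=-18/13 d=6/13
S(13/2) = 1337/416

Δ: Δ0=-2, Δ1=2, Δ2=1, Δ3=-2
row 1: diag=10, rhs=24; c'=1/5, d'=12/5
row 2: denom=8−2·1/5=38/5; d'=(-6−2·12/5)/(38/5)=-27/19
row 3: denom=6−2·5/19=104/19; d'=(-18−2·-27/19)/(104/19)=-36/13
back: M3=-36/13
back: M2=-27/19−5/19·-36/13=-9/13
back: M1=12/5−1/5·-9/13=33/13
M: M0=0, M1=33/13, M2=-9/13, M3=-36/13, M4=0
seg 0: a=3, c=M0/2=0, d=(M1−M0)/(6·3)=11/78, b=Δ0−h0·(2M0+M1)/6=-85/26
seg 1: a=-3, c=M1/2=33/26, d=(M2−M1)/(6·2)=-7/26, b=Δ1−h1·(2M1+M2)/6=7/13
seg 2: a=1, c=M2/2=-9/26, d=(M3−M2)/(6·2)=-9/52, b=Δ2−h2·(2M2+M3)/6=31/13
seg 3: a=3, c=M3/2=-18/13, d=(M4−M3)/(6·1)=6/13, b=Δ3−h3·(2M3+M4)/6=-14/13
t_q=13/2 → seg 2, τ=3/2; S=1+31/13·τ+-9/26·τ²+-9/52·τ³=1337/416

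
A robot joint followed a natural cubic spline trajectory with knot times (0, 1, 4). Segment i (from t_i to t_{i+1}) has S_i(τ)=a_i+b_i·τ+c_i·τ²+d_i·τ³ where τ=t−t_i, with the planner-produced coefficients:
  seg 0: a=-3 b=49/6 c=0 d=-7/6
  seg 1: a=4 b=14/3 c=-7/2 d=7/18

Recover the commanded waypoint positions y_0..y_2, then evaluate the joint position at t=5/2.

y_0 = S_0(0) = a_0 = -3
y_1 = S_1(0) = a_1 = 4
y_2 = S_1(3) = -3
t_q=5/2 is in segment 1 (τ=3/2); S_1(τ)=71/16

y_0=-3 y_1=4 y_2=-3
S(5/2) = 71/16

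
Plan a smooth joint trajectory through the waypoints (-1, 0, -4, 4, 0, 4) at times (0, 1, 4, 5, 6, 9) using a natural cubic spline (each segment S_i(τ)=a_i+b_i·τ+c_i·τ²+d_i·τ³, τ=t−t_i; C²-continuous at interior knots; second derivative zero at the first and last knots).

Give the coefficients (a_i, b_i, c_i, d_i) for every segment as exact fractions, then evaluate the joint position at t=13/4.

  seg 0: a=-1 b=3373/1641 c=0 d=-1732/1641
  seg 1: a=0 b=-1823/1641 c=-1732/547 d=15223/14769
  seg 2: a=-4 b=12670/1641 c=10027/1641 d=-9569/1641
  seg 3: a=4 b=1339/547 c=-18680/1641 d=8099/1641
  seg 4: a=0 b=-9046/1641 c=5617/1641 d=-5617/14769
S(13/4) = -237651/35008

Δ: Δ0=1, Δ1=-4/3, Δ2=8, Δ3=-4, Δ4=4/3
row 1: diag=8, rhs=-14; c'=3/8, d'=-7/4
row 2: denom=8−3·3/8=55/8; d'=(56−3·-7/4)/(55/8)=98/11
row 3: denom=4−1·8/55=212/55; d'=(-72−1·98/11)/(212/55)=-2225/106
row 4: denom=8−1·55/212=1641/212; d'=(32−1·-2225/106)/(1641/212)=11234/1641
back: M4=11234/1641
back: M3=-2225/106−55/212·11234/1641=-37360/1641
back: M2=98/11−8/55·-37360/1641=20054/1641
back: M1=-7/4−3/8·20054/1641=-3464/547
M: M0=0, M1=-3464/547, M2=20054/1641, M3=-37360/1641, M4=11234/1641, M5=0
seg 0: a=-1, c=M0/2=0, d=(M1−M0)/(6·1)=-1732/1641, b=Δ0−h0·(2M0+M1)/6=3373/1641
seg 1: a=0, c=M1/2=-1732/547, d=(M2−M1)/(6·3)=15223/14769, b=Δ1−h1·(2M1+M2)/6=-1823/1641
seg 2: a=-4, c=M2/2=10027/1641, d=(M3−M2)/(6·1)=-9569/1641, b=Δ2−h2·(2M2+M3)/6=12670/1641
seg 3: a=4, c=M3/2=-18680/1641, d=(M4−M3)/(6·1)=8099/1641, b=Δ3−h3·(2M3+M4)/6=1339/547
seg 4: a=0, c=M4/2=5617/1641, d=(M5−M4)/(6·3)=-5617/14769, b=Δ4−h4·(2M4+M5)/6=-9046/1641
t_q=13/4 → seg 1, τ=9/4; S=0+-1823/1641·τ+-1732/547·τ²+15223/14769·τ³=-237651/35008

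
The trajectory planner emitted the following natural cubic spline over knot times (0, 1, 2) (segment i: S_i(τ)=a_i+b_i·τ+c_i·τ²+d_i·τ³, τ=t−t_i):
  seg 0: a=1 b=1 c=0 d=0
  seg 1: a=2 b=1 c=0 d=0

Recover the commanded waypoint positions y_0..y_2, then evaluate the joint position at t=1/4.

y_0=1 y_1=2 y_2=3
S(1/4) = 5/4

y_0 = S_0(0) = a_0 = 1
y_1 = S_1(0) = a_1 = 2
y_2 = S_1(1) = 3
t_q=1/4 is in segment 0 (τ=1/4); S_0(τ)=5/4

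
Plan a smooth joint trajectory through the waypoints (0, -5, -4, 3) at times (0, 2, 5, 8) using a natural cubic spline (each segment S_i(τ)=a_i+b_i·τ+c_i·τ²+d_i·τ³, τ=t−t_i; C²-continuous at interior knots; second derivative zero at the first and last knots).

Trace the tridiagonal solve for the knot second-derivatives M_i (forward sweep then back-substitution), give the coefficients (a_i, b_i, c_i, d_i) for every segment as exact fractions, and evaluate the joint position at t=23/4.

Δ: Δ0=-5/2, Δ1=1/3, Δ2=7/3
row 1: diag=10, rhs=17; c'=3/10, d'=17/10
row 2: denom=12−3·3/10=111/10; d'=(12−3·17/10)/(111/10)=23/37
back: M2=23/37
back: M1=17/10−3/10·23/37=56/37
M: M0=0, M1=56/37, M2=23/37, M3=0
seg 0: a=0, c=M0/2=0, d=(M1−M0)/(6·2)=14/111, b=Δ0−h0·(2M0+M1)/6=-667/222
seg 1: a=-5, c=M1/2=28/37, d=(M2−M1)/(6·3)=-11/222, b=Δ1−h1·(2M1+M2)/6=-331/222
seg 2: a=-4, c=M2/2=23/74, d=(M3−M2)/(6·3)=-23/666, b=Δ2−h2·(2M2+M3)/6=190/111
t_q=23/4 → seg 2, τ=3/4; S=-4+190/111·τ+23/74·τ²+-23/666·τ³=-12105/4736

  seg 0: a=0 b=-667/222 c=0 d=14/111
  seg 1: a=-5 b=-331/222 c=28/37 d=-11/222
  seg 2: a=-4 b=190/111 c=23/74 d=-23/666
S(23/4) = -12105/4736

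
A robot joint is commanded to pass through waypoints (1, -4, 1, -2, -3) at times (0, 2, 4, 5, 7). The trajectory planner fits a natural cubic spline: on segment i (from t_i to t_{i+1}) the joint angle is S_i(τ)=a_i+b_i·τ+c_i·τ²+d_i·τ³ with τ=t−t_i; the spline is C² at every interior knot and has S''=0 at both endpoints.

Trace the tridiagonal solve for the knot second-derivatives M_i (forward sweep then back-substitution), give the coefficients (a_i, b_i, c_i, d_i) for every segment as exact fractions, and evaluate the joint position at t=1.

  seg 0: a=1 b=-283/64 c=0 d=123/256
  seg 1: a=-4 b=43/32 c=369/128 d=-295/256
  seg 2: a=1 b=-61/64 c=-129/32 d=127/64
  seg 3: a=-2 b=-49/16 c=123/64 d=-41/128
S(1) = -753/256

Δ: Δ0=-5/2, Δ1=5/2, Δ2=-3, Δ3=-1/2
row 1: diag=8, rhs=30; c'=1/4, d'=15/4
row 2: denom=6−2·1/4=11/2; d'=(-33−2·15/4)/(11/2)=-81/11
row 3: denom=6−1·2/11=64/11; d'=(15−1·-81/11)/(64/11)=123/32
back: M3=123/32
back: M2=-81/11−2/11·123/32=-129/16
back: M1=15/4−1/4·-129/16=369/64
M: M0=0, M1=369/64, M2=-129/16, M3=123/32, M4=0
seg 0: a=1, c=M0/2=0, d=(M1−M0)/(6·2)=123/256, b=Δ0−h0·(2M0+M1)/6=-283/64
seg 1: a=-4, c=M1/2=369/128, d=(M2−M1)/(6·2)=-295/256, b=Δ1−h1·(2M1+M2)/6=43/32
seg 2: a=1, c=M2/2=-129/32, d=(M3−M2)/(6·1)=127/64, b=Δ2−h2·(2M2+M3)/6=-61/64
seg 3: a=-2, c=M3/2=123/64, d=(M4−M3)/(6·2)=-41/128, b=Δ3−h3·(2M3+M4)/6=-49/16
t_q=1 → seg 0, τ=1; S=1+-283/64·τ+0·τ²+123/256·τ³=-753/256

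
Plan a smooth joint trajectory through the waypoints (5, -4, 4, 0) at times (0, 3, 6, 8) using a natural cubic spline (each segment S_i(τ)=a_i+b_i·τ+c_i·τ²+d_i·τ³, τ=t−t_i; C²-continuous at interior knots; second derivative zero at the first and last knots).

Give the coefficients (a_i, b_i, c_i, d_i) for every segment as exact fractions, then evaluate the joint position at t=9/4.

  seg 0: a=5 b=-545/111 c=0 d=212/999
  seg 1: a=-4 b=91/111 c=212/111 d=-431/999
  seg 2: a=4 b=70/111 c=-73/37 d=73/222
S(9/4) = -2149/592

Δ: Δ0=-3, Δ1=8/3, Δ2=-2
row 1: diag=12, rhs=34; c'=1/4, d'=17/6
row 2: denom=10−3·1/4=37/4; d'=(-28−3·17/6)/(37/4)=-146/37
back: M2=-146/37
back: M1=17/6−1/4·-146/37=424/111
M: M0=0, M1=424/111, M2=-146/37, M3=0
seg 0: a=5, c=M0/2=0, d=(M1−M0)/(6·3)=212/999, b=Δ0−h0·(2M0+M1)/6=-545/111
seg 1: a=-4, c=M1/2=212/111, d=(M2−M1)/(6·3)=-431/999, b=Δ1−h1·(2M1+M2)/6=91/111
seg 2: a=4, c=M2/2=-73/37, d=(M3−M2)/(6·2)=73/222, b=Δ2−h2·(2M2+M3)/6=70/111
t_q=9/4 → seg 0, τ=9/4; S=5+-545/111·τ+0·τ²+212/999·τ³=-2149/592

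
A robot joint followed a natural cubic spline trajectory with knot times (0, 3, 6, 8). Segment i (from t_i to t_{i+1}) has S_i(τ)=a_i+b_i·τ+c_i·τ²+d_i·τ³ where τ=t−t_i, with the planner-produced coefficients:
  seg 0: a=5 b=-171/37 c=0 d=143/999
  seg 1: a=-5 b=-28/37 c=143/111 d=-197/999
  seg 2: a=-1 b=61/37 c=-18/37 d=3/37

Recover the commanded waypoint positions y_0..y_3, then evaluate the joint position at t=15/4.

y_0=5 y_1=-5 y_2=-1 y_3=1
S(15/4) = -11665/2368

y_0 = S_0(0) = a_0 = 5
y_1 = S_1(0) = a_1 = -5
y_2 = S_2(0) = a_2 = -1
y_3 = S_2(2) = 1
t_q=15/4 is in segment 1 (τ=3/4); S_1(τ)=-11665/2368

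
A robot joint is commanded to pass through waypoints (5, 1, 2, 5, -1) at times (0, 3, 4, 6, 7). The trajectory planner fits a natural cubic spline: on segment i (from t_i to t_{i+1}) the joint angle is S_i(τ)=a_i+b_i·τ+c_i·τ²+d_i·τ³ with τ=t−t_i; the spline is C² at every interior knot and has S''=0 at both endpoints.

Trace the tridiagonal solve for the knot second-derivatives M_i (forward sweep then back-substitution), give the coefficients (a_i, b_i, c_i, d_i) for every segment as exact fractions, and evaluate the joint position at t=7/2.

  seg 0: a=5 b=-151/75 c=0 d=17/225
  seg 1: a=1 b=2/75 c=17/25 d=22/75
  seg 2: a=2 b=34/15 c=39/25 d=-583/600
  seg 3: a=5 b=-473/150 c=-427/100 d=427/300
S(7/2) = 61/50

Δ: Δ0=-4/3, Δ1=1, Δ2=3/2, Δ3=-6
row 1: diag=8, rhs=14; c'=1/8, d'=7/4
row 2: denom=6−1·1/8=47/8; d'=(3−1·7/4)/(47/8)=10/47
row 3: denom=6−2·16/47=250/47; d'=(-45−2·10/47)/(250/47)=-427/50
back: M3=-427/50
back: M2=10/47−16/47·-427/50=78/25
back: M1=7/4−1/8·78/25=34/25
M: M0=0, M1=34/25, M2=78/25, M3=-427/50, M4=0
seg 0: a=5, c=M0/2=0, d=(M1−M0)/(6·3)=17/225, b=Δ0−h0·(2M0+M1)/6=-151/75
seg 1: a=1, c=M1/2=17/25, d=(M2−M1)/(6·1)=22/75, b=Δ1−h1·(2M1+M2)/6=2/75
seg 2: a=2, c=M2/2=39/25, d=(M3−M2)/(6·2)=-583/600, b=Δ2−h2·(2M2+M3)/6=34/15
seg 3: a=5, c=M3/2=-427/100, d=(M4−M3)/(6·1)=427/300, b=Δ3−h3·(2M3+M4)/6=-473/150
t_q=7/2 → seg 1, τ=1/2; S=1+2/75·τ+17/25·τ²+22/75·τ³=61/50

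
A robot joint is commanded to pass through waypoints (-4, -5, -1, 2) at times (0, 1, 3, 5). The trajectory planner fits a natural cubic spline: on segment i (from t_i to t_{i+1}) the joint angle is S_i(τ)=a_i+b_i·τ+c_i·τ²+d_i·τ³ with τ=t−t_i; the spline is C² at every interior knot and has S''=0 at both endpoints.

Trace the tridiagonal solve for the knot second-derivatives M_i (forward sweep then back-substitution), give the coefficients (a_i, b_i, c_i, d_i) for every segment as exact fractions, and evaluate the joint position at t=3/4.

Δ: Δ0=-1, Δ1=2, Δ2=3/2
row 1: diag=6, rhs=18; c'=1/3, d'=3
row 2: denom=8−2·1/3=22/3; d'=(-3−2·3)/(22/3)=-27/22
back: M2=-27/22
back: M1=3−1/3·-27/22=75/22
M: M0=0, M1=75/22, M2=-27/22, M3=0
seg 0: a=-4, c=M0/2=0, d=(M1−M0)/(6·1)=25/44, b=Δ0−h0·(2M0+M1)/6=-69/44
seg 1: a=-5, c=M1/2=75/44, d=(M2−M1)/(6·2)=-17/44, b=Δ1−h1·(2M1+M2)/6=3/22
seg 2: a=-1, c=M2/2=-27/44, d=(M3−M2)/(6·2)=9/88, b=Δ2−h2·(2M2+M3)/6=51/22
t_q=3/4 → seg 0, τ=3/4; S=-4+-69/44·τ+0·τ²+25/44·τ³=-13901/2816

  seg 0: a=-4 b=-69/44 c=0 d=25/44
  seg 1: a=-5 b=3/22 c=75/44 d=-17/44
  seg 2: a=-1 b=51/22 c=-27/44 d=9/88
S(3/4) = -13901/2816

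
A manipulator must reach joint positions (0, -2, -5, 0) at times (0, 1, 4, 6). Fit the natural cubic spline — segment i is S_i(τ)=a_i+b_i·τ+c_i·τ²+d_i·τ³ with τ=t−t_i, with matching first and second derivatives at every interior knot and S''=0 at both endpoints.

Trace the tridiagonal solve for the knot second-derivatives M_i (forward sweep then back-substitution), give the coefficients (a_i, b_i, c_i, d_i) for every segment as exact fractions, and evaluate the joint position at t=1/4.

Δ: Δ0=-2, Δ1=-1, Δ2=5/2
row 1: diag=8, rhs=6; c'=3/8, d'=3/4
row 2: denom=10−3·3/8=71/8; d'=(21−3·3/4)/(71/8)=150/71
back: M2=150/71
back: M1=3/4−3/8·150/71=-3/71
M: M0=0, M1=-3/71, M2=150/71, M3=0
seg 0: a=0, c=M0/2=0, d=(M1−M0)/(6·1)=-1/142, b=Δ0−h0·(2M0+M1)/6=-283/142
seg 1: a=-2, c=M1/2=-3/142, d=(M2−M1)/(6·3)=17/142, b=Δ1−h1·(2M1+M2)/6=-143/71
seg 2: a=-5, c=M2/2=75/71, d=(M3−M2)/(6·2)=-25/142, b=Δ2−h2·(2M2+M3)/6=155/142
t_q=1/4 → seg 0, τ=1/4; S=0+-283/142·τ+0·τ²+-1/142·τ³=-4529/9088

  seg 0: a=0 b=-283/142 c=0 d=-1/142
  seg 1: a=-2 b=-143/71 c=-3/142 d=17/142
  seg 2: a=-5 b=155/142 c=75/71 d=-25/142
S(1/4) = -4529/9088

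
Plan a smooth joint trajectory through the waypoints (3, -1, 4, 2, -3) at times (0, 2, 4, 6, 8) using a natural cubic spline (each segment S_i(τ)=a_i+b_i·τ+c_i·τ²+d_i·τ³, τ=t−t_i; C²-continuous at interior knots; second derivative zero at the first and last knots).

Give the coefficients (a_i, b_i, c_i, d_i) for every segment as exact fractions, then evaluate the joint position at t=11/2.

  seg 0: a=3 b=-24/7 c=0 d=5/14
  seg 1: a=-1 b=6/7 c=15/7 d=-37/56
  seg 2: a=4 b=3/2 c=-51/28 d=2/7
  seg 3: a=2 b=-33/14 c=-3/28 d=1/56
S(11/2) = 349/112

Δ: Δ0=-2, Δ1=5/2, Δ2=-1, Δ3=-5/2
row 1: diag=8, rhs=27; c'=1/4, d'=27/8
row 2: denom=8−2·1/4=15/2; d'=(-21−2·27/8)/(15/2)=-37/10
row 3: denom=8−2·4/15=112/15; d'=(-9−2·-37/10)/(112/15)=-3/14
back: M3=-3/14
back: M2=-37/10−4/15·-3/14=-51/14
back: M1=27/8−1/4·-51/14=30/7
M: M0=0, M1=30/7, M2=-51/14, M3=-3/14, M4=0
seg 0: a=3, c=M0/2=0, d=(M1−M0)/(6·2)=5/14, b=Δ0−h0·(2M0+M1)/6=-24/7
seg 1: a=-1, c=M1/2=15/7, d=(M2−M1)/(6·2)=-37/56, b=Δ1−h1·(2M1+M2)/6=6/7
seg 2: a=4, c=M2/2=-51/28, d=(M3−M2)/(6·2)=2/7, b=Δ2−h2·(2M2+M3)/6=3/2
seg 3: a=2, c=M3/2=-3/28, d=(M4−M3)/(6·2)=1/56, b=Δ3−h3·(2M3+M4)/6=-33/14
t_q=11/2 → seg 2, τ=3/2; S=4+3/2·τ+-51/28·τ²+2/7·τ³=349/112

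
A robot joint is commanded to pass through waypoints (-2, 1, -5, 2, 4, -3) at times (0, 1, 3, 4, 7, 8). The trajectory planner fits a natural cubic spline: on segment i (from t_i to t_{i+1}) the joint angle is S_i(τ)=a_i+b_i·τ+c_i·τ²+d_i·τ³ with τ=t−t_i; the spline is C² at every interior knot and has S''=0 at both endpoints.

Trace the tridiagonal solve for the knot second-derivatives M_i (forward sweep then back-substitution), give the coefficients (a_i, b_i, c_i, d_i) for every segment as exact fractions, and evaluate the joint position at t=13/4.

  seg 0: a=-2 b=12335/2568 c=0 d=-4631/2568
  seg 1: a=1 b=-779/1284 c=-4631/856 d=2705/1284
  seg 2: a=-5 b=3895/1284 c=6189/856 d=-8381/2568
  seg 3: a=2 b=19781/2568 c=-274/107 d=553/7704
  seg 4: a=4 b=-7349/1284 c=-1639/856 d=1639/2568
S(13/4) = -210411/54784

Δ: Δ0=3, Δ1=-3, Δ2=7, Δ3=2/3, Δ4=-7
row 1: diag=6, rhs=-36; c'=1/3, d'=-6
row 2: denom=6−2·1/3=16/3; d'=(60−2·-6)/(16/3)=27/2
row 3: denom=8−1·3/16=125/16; d'=(-38−1·27/2)/(125/16)=-824/125
row 4: denom=8−3·48/125=856/125; d'=(-46−3·-824/125)/(856/125)=-1639/428
back: M4=-1639/428
back: M3=-824/125−48/125·-1639/428=-548/107
back: M2=27/2−3/16·-548/107=6189/428
back: M1=-6−1/3·6189/428=-4631/428
M: M0=0, M1=-4631/428, M2=6189/428, M3=-548/107, M4=-1639/428, M5=0
seg 0: a=-2, c=M0/2=0, d=(M1−M0)/(6·1)=-4631/2568, b=Δ0−h0·(2M0+M1)/6=12335/2568
seg 1: a=1, c=M1/2=-4631/856, d=(M2−M1)/(6·2)=2705/1284, b=Δ1−h1·(2M1+M2)/6=-779/1284
seg 2: a=-5, c=M2/2=6189/856, d=(M3−M2)/(6·1)=-8381/2568, b=Δ2−h2·(2M2+M3)/6=3895/1284
seg 3: a=2, c=M3/2=-274/107, d=(M4−M3)/(6·3)=553/7704, b=Δ3−h3·(2M3+M4)/6=19781/2568
seg 4: a=4, c=M4/2=-1639/856, d=(M5−M4)/(6·1)=1639/2568, b=Δ4−h4·(2M4+M5)/6=-7349/1284
t_q=13/4 → seg 2, τ=1/4; S=-5+3895/1284·τ+6189/856·τ²+-8381/2568·τ³=-210411/54784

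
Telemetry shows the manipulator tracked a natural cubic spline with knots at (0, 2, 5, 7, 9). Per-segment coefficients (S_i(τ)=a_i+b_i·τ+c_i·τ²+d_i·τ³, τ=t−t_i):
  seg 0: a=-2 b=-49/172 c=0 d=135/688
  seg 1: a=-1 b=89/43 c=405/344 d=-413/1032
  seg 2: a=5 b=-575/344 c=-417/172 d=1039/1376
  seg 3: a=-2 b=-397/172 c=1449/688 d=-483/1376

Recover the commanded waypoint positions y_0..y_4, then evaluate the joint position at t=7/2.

y_0 = S_0(0) = a_0 = -2
y_1 = S_1(0) = a_1 = -1
y_2 = S_2(0) = a_2 = 5
y_3 = S_3(0) = a_3 = -2
y_4 = S_3(2) = -1
t_q=7/2 is in segment 1 (τ=3/2); S_1(τ)=9365/2752

y_0=-2 y_1=-1 y_2=5 y_3=-2 y_4=-1
S(7/2) = 9365/2752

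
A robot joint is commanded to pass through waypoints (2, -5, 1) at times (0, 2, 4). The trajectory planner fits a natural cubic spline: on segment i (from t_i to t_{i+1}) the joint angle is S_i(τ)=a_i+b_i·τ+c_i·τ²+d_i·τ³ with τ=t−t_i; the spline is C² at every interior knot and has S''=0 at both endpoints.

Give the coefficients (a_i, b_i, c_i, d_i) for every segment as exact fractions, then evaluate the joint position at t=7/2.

  seg 0: a=2 b=-41/8 c=0 d=13/32
  seg 1: a=-5 b=-1/4 c=39/16 d=-13/32
S(7/2) = -323/256

Δ: Δ0=-7/2, Δ1=3
row 1: diag=8, rhs=39; c'=1/4, d'=39/8
back: M1=39/8
M: M0=0, M1=39/8, M2=0
seg 0: a=2, c=M0/2=0, d=(M1−M0)/(6·2)=13/32, b=Δ0−h0·(2M0+M1)/6=-41/8
seg 1: a=-5, c=M1/2=39/16, d=(M2−M1)/(6·2)=-13/32, b=Δ1−h1·(2M1+M2)/6=-1/4
t_q=7/2 → seg 1, τ=3/2; S=-5+-1/4·τ+39/16·τ²+-13/32·τ³=-323/256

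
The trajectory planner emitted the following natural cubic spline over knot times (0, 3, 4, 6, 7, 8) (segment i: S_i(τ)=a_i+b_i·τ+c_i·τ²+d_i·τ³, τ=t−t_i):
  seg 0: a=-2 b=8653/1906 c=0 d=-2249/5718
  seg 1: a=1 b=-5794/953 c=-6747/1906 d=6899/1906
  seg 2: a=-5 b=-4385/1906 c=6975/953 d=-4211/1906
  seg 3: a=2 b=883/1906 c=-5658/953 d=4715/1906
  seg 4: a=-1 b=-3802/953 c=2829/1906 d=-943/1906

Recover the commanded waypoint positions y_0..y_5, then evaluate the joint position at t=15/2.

y_0=-2 y_1=1 y_2=-5 y_3=2 y_4=-1 y_5=-4
S(15/2) = -40949/15248

y_0 = S_0(0) = a_0 = -2
y_1 = S_1(0) = a_1 = 1
y_2 = S_2(0) = a_2 = -5
y_3 = S_3(0) = a_3 = 2
y_4 = S_4(0) = a_4 = -1
y_5 = S_4(1) = -4
t_q=15/2 is in segment 4 (τ=1/2); S_4(τ)=-40949/15248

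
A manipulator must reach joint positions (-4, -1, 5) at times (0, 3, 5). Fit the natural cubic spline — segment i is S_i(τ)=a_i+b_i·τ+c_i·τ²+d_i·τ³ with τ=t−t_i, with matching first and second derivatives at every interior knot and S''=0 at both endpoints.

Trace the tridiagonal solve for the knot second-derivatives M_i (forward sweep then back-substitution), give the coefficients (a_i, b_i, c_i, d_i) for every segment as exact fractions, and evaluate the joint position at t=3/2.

  seg 0: a=-4 b=2/5 c=0 d=1/15
  seg 1: a=-1 b=11/5 c=3/5 d=-1/10
S(3/2) = -127/40

Δ: Δ0=1, Δ1=3
row 1: diag=10, rhs=12; c'=1/5, d'=6/5
back: M1=6/5
M: M0=0, M1=6/5, M2=0
seg 0: a=-4, c=M0/2=0, d=(M1−M0)/(6·3)=1/15, b=Δ0−h0·(2M0+M1)/6=2/5
seg 1: a=-1, c=M1/2=3/5, d=(M2−M1)/(6·2)=-1/10, b=Δ1−h1·(2M1+M2)/6=11/5
t_q=3/2 → seg 0, τ=3/2; S=-4+2/5·τ+0·τ²+1/15·τ³=-127/40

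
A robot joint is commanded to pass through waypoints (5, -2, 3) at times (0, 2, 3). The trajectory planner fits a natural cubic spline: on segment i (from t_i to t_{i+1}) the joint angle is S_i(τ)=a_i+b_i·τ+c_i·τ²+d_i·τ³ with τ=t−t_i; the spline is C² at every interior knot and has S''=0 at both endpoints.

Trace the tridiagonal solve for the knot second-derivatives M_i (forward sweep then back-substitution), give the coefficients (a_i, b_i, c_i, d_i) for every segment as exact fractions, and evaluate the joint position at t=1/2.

  seg 0: a=5 b=-19/3 c=0 d=17/24
  seg 1: a=-2 b=13/6 c=17/4 d=-17/12
S(1/2) = 123/64

Δ: Δ0=-7/2, Δ1=5
row 1: diag=6, rhs=51; c'=1/6, d'=17/2
back: M1=17/2
M: M0=0, M1=17/2, M2=0
seg 0: a=5, c=M0/2=0, d=(M1−M0)/(6·2)=17/24, b=Δ0−h0·(2M0+M1)/6=-19/3
seg 1: a=-2, c=M1/2=17/4, d=(M2−M1)/(6·1)=-17/12, b=Δ1−h1·(2M1+M2)/6=13/6
t_q=1/2 → seg 0, τ=1/2; S=5+-19/3·τ+0·τ²+17/24·τ³=123/64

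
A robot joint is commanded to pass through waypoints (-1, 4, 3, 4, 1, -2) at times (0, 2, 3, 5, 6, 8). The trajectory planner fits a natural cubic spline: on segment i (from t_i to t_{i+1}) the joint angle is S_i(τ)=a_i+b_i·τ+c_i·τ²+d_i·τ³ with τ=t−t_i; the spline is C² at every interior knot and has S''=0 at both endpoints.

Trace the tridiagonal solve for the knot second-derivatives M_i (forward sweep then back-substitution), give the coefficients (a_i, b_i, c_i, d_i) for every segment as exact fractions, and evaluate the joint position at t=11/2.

  seg 0: a=-1 b=8399/2162 c=0 d=-1497/4324
  seg 1: a=4 b=-583/2162 c=-4491/2162 d=1456/1081
  seg 2: a=3 b=-829/2162 c=4245/2162 d=-35/46
  seg 3: a=4 b=-3589/2162 c=-5625/2162 d=1364/1081
  seg 4: a=1 b=-6655/2162 c=2559/2162 d=-853/4324
S(11/2) = 23153/8648

Δ: Δ0=5/2, Δ1=-1, Δ2=1/2, Δ3=-3, Δ4=-3/2
row 1: diag=6, rhs=-21; c'=1/6, d'=-7/2
row 2: denom=6−1·1/6=35/6; d'=(9−1·-7/2)/(35/6)=15/7
row 3: denom=6−2·12/35=186/35; d'=(-21−2·15/7)/(186/35)=-295/62
row 4: denom=6−1·35/186=1081/186; d'=(9−1·-295/62)/(1081/186)=2559/1081
back: M4=2559/1081
back: M3=-295/62−35/186·2559/1081=-5625/1081
back: M2=15/7−12/35·-5625/1081=4245/1081
back: M1=-7/2−1/6·4245/1081=-4491/1081
M: M0=0, M1=-4491/1081, M2=4245/1081, M3=-5625/1081, M4=2559/1081, M5=0
seg 0: a=-1, c=M0/2=0, d=(M1−M0)/(6·2)=-1497/4324, b=Δ0−h0·(2M0+M1)/6=8399/2162
seg 1: a=4, c=M1/2=-4491/2162, d=(M2−M1)/(6·1)=1456/1081, b=Δ1−h1·(2M1+M2)/6=-583/2162
seg 2: a=3, c=M2/2=4245/2162, d=(M3−M2)/(6·2)=-35/46, b=Δ2−h2·(2M2+M3)/6=-829/2162
seg 3: a=4, c=M3/2=-5625/2162, d=(M4−M3)/(6·1)=1364/1081, b=Δ3−h3·(2M3+M4)/6=-3589/2162
seg 4: a=1, c=M4/2=2559/2162, d=(M5−M4)/(6·2)=-853/4324, b=Δ4−h4·(2M4+M5)/6=-6655/2162
t_q=11/2 → seg 3, τ=1/2; S=4+-3589/2162·τ+-5625/2162·τ²+1364/1081·τ³=23153/8648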